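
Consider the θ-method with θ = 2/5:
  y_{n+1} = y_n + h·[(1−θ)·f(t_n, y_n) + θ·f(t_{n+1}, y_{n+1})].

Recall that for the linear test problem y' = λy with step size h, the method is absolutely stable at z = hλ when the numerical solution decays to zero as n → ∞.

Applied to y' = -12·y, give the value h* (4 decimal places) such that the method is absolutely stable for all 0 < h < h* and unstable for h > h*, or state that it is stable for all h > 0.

Test eqn y'=λy, z=hλ:
  y_{n+1} = y_n + z·[3/5·y_n + 2/5·y_{n+1}] ⇒ (1 − 2/5z)y_{n+1} = (1 + 3/5z)y_n
  ⇒ R(z) = (1 + 3/5z)/(1 − 2/5z).

Need |R(x)|<1, x<0.
x=-1.59: |R|=0.0281
R=−1: 1+3/5x = −1+2/5x ⇒ -1/5x=2 ⇒ x=2/(-1/5)=-10.0000
Confirm numerically:
  x=-8.908: |R|=0.95214 <1
  x=-6.469: |R|=0.80316 <1
  x=-4.792: |R|=0.64290 <1
  x=-10.261: |R|=1.01023 >1
  x=-10.246: |R|=1.00965 >1
  x=-10.121: |R|=1.00479 >1
Stable set (-10.0000, 0).

(-10.0000,0); λ=-12 ⇒ h* = (10)/12 = 0.8333.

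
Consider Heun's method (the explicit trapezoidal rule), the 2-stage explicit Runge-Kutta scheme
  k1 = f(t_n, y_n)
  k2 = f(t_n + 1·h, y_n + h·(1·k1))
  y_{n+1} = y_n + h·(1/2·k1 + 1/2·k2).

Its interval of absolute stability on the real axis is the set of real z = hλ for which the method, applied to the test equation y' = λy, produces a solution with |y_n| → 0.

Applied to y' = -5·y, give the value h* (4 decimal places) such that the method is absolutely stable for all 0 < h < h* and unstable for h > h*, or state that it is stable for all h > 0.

(-2.0000,0); λ=-5 ⇒ h* = 0.4000.

Test eqn y'=λy, z=hλ:
  order 2, 2-stage ⇒ R(z)=1+z+z^2/2
  (e.g. R(-1.44)=0.59680, |R|=0.59680)

Boundary: |R(x)|=1, x<0.
x=-1.44: |R|=0.5968
|R(-2.16)|=1.1728 |R(-1.7)|=0.7450 |R(-0.85)|=0.5112
Bisect:
  x_lo=-2.4139 |R|=1.4995  x_hi=-0.2567 |R|=0.7763
  mid=-1.33529 |R|=0.55621 →hi
  mid=-1.87459 |R|=0.88245 →hi
  mid=-2.14424 |R|=1.15464 →lo
  mid=-2.00942 |R|=1.00946 →lo
  mid=-1.94200 |R|=0.94368 →hi
  mid=-1.97571 |R|=0.97600 →hi
  mid=-1.99256 |R|=0.99259 →hi
  mid=-2.00099 |R|=1.00099 →lo
  mid=-1.99678 |R|=0.99678 →hi
  mid=-1.99888 |R|=0.99888 →hi
  ...
  [-2.00007,-1.99994] ⇒ x*=-2.0000
Stable set (-2.0000, 0).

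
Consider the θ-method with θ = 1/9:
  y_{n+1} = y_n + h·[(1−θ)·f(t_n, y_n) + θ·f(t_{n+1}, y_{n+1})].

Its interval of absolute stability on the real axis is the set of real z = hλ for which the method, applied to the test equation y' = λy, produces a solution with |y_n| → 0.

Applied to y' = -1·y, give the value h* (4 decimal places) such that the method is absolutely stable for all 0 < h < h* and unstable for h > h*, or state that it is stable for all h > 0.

(-2.5714,0); λ=-1 ⇒ h* = (18/7)/1 = 2.5714.

With y'=λy (z=hλ):
  y_{n+1} = y_n + z·[8/9·y_n + 1/9·y_{n+1}] ⇒ (1 − 1/9z)y_{n+1} = (1 + 8/9z)y_n
  so R(z) = (1 + 8/9z)/(1 − 1/9z).

Solve |R(x)|<1 on ℝ⁻.
x=-1.32: |R|=0.1512
R=−1: 1+8/9x = −1+1/9x ⇒ -7/9x=2 ⇒ x=2/(-7/9)=-2.5714
Confirm numerically:
  x=-2.445: |R|=0.92267 <1
  x=-2.393: |R|=0.89037 <1
  x=-1.635: |R|=0.38364 <1
  x=-3.169: |R|=1.34374 >1
  x=-3.136: |R|=1.32564 >1
  x=-2.848: |R|=1.16340 >1
So |R|<1 on (-2.5714, 0).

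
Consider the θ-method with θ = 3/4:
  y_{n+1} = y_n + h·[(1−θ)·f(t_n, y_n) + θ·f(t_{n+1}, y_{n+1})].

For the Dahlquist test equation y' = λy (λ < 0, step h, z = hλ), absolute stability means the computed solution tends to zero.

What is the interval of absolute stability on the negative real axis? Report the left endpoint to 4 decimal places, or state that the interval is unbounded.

(−∞, 0) — no finite endpoint.

Test eqn y'=λy, z=hλ:
  y_{n+1} = y_n + z·[1/4·y_n + 3/4·y_{n+1}] ⇒ (1 − 3/4z)y_{n+1} = (1 + 1/4z)y_n
  Hence R(z) = (1 + 1/4z)/(1 − 3/4z).

Find x<0 with |R(x)|<1.
x=-1.05: |R|=0.4126
x=-2: |R|=0.2000
x=-10: |R|=0.1765
x=-100: |R|=0.3158
θ=3/4≥1/2 ⇒ |1+1/4x|<|1−3/4x| ∀x<0 ⇒ unbounded interval.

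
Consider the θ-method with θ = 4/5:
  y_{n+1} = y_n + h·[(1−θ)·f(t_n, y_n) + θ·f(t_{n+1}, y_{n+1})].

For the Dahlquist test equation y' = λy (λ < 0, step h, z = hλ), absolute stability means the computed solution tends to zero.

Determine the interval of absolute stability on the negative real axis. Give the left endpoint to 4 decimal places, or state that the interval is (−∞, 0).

With y'=λy (z=hλ):
  y_{n+1} = y_n + z·[1/5·y_n + 4/5·y_{n+1}] ⇒ (1 − 4/5z)y_{n+1} = (1 + 1/5z)y_n
  ⇒ R(z) = (1 + 1/5z)/(1 − 4/5z).

Need |R(x)|<1, x<0.
x=-1: |R|=0.4444
x=-2: |R|=0.2308
x=-10: |R|=0.1111
x=-100: |R|=0.2346
θ=4/5≥1/2 ⇒ |1+1/5x|<|1−4/5x| ∀x<0 ⇒ unbounded interval.

(−∞, 0) — no finite endpoint.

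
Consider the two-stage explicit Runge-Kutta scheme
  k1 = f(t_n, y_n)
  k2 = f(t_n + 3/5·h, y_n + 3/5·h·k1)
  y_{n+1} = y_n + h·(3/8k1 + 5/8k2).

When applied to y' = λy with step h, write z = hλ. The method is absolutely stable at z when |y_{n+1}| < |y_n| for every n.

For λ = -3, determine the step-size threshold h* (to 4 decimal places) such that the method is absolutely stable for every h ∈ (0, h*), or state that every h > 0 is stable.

(-2.6667,0); λ=-3 ⇒ h* = (8/3)/3 = 0.8889.

Test eqn y'=λy, z=hλ:
  k1=λy_n ⇒ h·k1=z·y_n;  k2=λ(1+3/5z)y_n ⇒ h·k2=z(1+3/5z)y_n
  y_{n+1}/y_n = 1 + 3/8z + 5/8z(1+3/5z) = 1 + z + 3/8z²
  Hence R(z) = 1 + z + 3/8z².

Solve |R(x)|<1 on ℝ⁻.
x=-1.63: |R|=0.3663
R=1: x+3/8x²=0 ⇒ x=−8/3=-2.6667; min R=1−1/(4·3/8)=0.3333>−1
Confirm numerically:
  x=-2.437: |R|=0.79011 <1
  x=-1.263: |R|=0.33519 <1
  x=-1.255: |R|=0.33563 <1
  x=-3.237: |R|=1.69231 >1
  x=-2.980: |R|=1.35015 >1
  x=-2.754: |R|=1.09019 >1
So |R|<1 on (-2.6667, 0).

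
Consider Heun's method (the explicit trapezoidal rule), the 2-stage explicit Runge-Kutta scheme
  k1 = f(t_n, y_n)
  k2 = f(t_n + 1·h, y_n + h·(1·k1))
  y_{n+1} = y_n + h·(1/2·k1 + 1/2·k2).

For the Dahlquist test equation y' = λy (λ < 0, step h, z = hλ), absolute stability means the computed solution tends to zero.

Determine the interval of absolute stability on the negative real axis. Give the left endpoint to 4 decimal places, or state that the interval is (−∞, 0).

With y'=λy (z=hλ):
  order 2, 2-stage ⇒ R(z)=1+z+z^2/2
  (e.g. R(-0.48)=0.63520, |R|=0.63520)

Need |R(x)|<1, x<0.
x=-0.48: |R|=0.6352
|R(-2.38)|=1.4522 |R(-1.99)|=0.9900 |R(-1.62)|=0.6922
Bisect:
  x_lo=-2.3916 |R|=1.4683  x_hi=-0.3162 |R|=0.7338
  mid=-1.35394 |R|=0.56264 →hi
  mid=-1.87279 |R|=0.88088 →hi
  mid=-2.13222 |R|=1.14096 →lo
  mid=-2.00251 |R|=1.00251 →lo
  mid=-1.93765 |R|=0.93959 →hi
  mid=-1.97008 |R|=0.97053 →hi
  mid=-1.98629 |R|=0.98639 →hi
  mid=-1.99440 |R|=0.99441 →hi
  mid=-1.99845 |R|=0.99845 →hi
  ...
  [-2.00010,-1.99997] ⇒ x*=-2.0000
So |R|<1 on (-2.0000, 0).

(-2.0000, 0).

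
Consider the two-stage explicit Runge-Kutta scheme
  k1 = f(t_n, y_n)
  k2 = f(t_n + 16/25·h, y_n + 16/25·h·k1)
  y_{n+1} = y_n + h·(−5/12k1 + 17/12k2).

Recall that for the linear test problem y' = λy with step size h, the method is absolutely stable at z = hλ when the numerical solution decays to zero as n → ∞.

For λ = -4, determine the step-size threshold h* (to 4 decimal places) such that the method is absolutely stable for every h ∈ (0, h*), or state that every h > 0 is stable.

Set f=λy, z=hλ:
  k1=λy_n ⇒ h·k1=z·y_n;  k2=λ(1+16/25z)y_n ⇒ h·k2=z(1+16/25z)y_n
  y_{n+1}/y_n = 1 − 5/12z + 17/12z(1+16/25z) = 1 + z + 68/75z²
  R(z) = 1 + z + 68/75z².

Need |R(x)|<1, x<0.
x=-0.31: |R|=0.7771
R=1: x+68/75x²=0 ⇒ x=−75/68=-1.1029; min R=1−1/(4·68/75)=0.7243>−1
Confirm numerically:
  x=-0.843: |R|=0.80132 <1
  x=-0.580: |R|=0.72500 <1
  x=-0.567: |R|=0.72448 <1
  x=-1.600: |R|=1.72107 >1
  x=-1.215: |R|=1.12344 >1
Interval (-1.1029, 0).

(-1.1029,0); λ=-4 ⇒ h* = (75/68)/4 = 0.2757.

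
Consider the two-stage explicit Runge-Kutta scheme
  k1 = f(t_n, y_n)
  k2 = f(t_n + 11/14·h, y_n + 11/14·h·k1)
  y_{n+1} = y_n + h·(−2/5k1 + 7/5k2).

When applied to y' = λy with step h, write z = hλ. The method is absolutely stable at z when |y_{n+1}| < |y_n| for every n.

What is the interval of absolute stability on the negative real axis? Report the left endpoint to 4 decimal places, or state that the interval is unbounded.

(-0.9091, 0).

Set f=λy, z=hλ:
  k1=λy_n ⇒ h·k1=z·y_n;  k2=λ(1+11/14z)y_n ⇒ h·k2=z(1+11/14z)y_n
  y_{n+1}/y_n = 1 − 2/5z + 7/5z(1+11/14z) = 1 + z + 11/10z²
  ⇒ R(z) = 1 + z + 11/10z².

Solve |R(x)|<1 on ℝ⁻.
x=-0.32: |R|=0.7926
R=1: x+11/10x²=0 ⇒ x=−10/11=-0.9091; min R=1−1/(4·11/10)=0.7727>−1
Confirm numerically:
  x=-0.558: |R|=0.78450 <1
  x=-0.393: |R|=0.77689 <1
  x=-0.386: |R|=0.77790 <1
  x=-1.478: |R|=1.92493 >1
  x=-1.289: |R|=1.53867 >1
  x=-1.051: |R|=1.16406 >1
So |R|<1 on (-0.9091, 0).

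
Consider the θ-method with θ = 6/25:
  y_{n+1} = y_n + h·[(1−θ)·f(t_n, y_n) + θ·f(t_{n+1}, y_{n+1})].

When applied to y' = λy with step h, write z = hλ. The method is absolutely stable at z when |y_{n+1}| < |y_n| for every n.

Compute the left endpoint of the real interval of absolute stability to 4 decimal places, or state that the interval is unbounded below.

Test eqn y'=λy, z=hλ:
  y_{n+1} = y_n + z·[19/25·y_n + 6/25·y_{n+1}] ⇒ (1 − 6/25z)y_{n+1} = (1 + 19/25z)y_n
  R(z) = (1 + 19/25z)/(1 − 6/25z).

Solve |R(x)|<1 on ℝ⁻.
x=-1.66: |R|=0.1871
R=−1: 1+19/25x = −1+6/25x ⇒ -13/25x=2 ⇒ x=2/(-13/25)=-3.8462
Confirm numerically:
  x=-3.521: |R|=0.90836 <1
  x=-2.851: |R|=0.69275 <1
  x=-2.746: |R|=0.65517 <1
  x=-4.399: |R|=1.13984 >1
  x=-3.992: |R|=1.03873 >1
So |R|<1 on (-3.8462, 0).

z* = -3.8462.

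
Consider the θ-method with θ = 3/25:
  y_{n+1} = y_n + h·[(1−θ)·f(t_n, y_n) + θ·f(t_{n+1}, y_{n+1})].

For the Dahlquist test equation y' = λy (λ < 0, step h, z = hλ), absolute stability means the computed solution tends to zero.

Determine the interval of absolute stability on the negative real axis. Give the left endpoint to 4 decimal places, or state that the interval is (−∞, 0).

(-2.6316, 0).

Set f=λy, z=hλ:
  y_{n+1} = y_n + z·[22/25·y_n + 3/25·y_{n+1}] ⇒ (1 − 3/25z)y_{n+1} = (1 + 22/25z)y_n
  R(z) = (1 + 22/25z)/(1 − 3/25z).

Boundary: |R(x)|=1, x<0.
x=-0.46: |R|=0.5641
R=−1: 1+22/25x = −1+3/25x ⇒ -19/25x=2 ⇒ x=2/(-19/25)=-2.6316
Confirm numerically:
  x=-2.156: |R|=0.71285 <1
  x=-1.888: |R|=0.53926 <1
  x=-1.802: |R|=0.48162 <1
  x=-3.077: |R|=1.24723 >1
  x=-3.050: |R|=1.23280 >1
Interval (-2.6316, 0).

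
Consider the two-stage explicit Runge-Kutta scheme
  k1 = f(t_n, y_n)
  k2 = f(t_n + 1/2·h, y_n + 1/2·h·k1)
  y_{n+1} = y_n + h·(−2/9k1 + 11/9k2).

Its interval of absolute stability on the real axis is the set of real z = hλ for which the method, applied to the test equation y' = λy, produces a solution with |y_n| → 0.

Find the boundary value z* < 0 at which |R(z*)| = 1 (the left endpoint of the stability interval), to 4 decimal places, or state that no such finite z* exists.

On y'=λy, z=hλ:
  k1=λy_n ⇒ h·k1=z·y_n;  k2=λ(1+1/2z)y_n ⇒ h·k2=z(1+1/2z)y_n
  y_{n+1}/y_n = 1 − 2/9z + 11/9z(1+1/2z) = 1 + z + 11/18z²
  ⇒ R(z) = 1 + z + 11/18z².

Solve |R(x)|<1 on ℝ⁻.
x=-1.09: |R|=0.6361
R=1: x+11/18x²=0 ⇒ x=−18/11=-1.6364; min R=1−1/(4·11/18)=0.5909>−1
Confirm numerically:
  x=-1.347: |R|=0.76181 <1
  x=-1.247: |R|=0.70328 <1
  x=-0.778: |R|=0.59190 <1
  x=-2.169: |R|=1.70601 >1
  x=-1.728: |R|=1.09677 >1
So |R|<1 on (-1.6364, 0).

z* = -1.6364.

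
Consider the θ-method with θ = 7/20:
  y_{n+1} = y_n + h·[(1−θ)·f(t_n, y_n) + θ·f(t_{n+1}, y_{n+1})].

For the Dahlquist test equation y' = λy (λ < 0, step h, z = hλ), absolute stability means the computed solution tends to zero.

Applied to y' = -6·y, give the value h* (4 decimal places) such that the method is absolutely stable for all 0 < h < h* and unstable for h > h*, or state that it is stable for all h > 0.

(-6.6667,0); λ=-6 ⇒ h* = (20/3)/6 = 1.1111.

With y'=λy (z=hλ):
  y_{n+1} = y_n + z·[13/20·y_n + 7/20·y_{n+1}] ⇒ (1 − 7/20z)y_{n+1} = (1 + 13/20z)y_n
  so R(z) = (1 + 13/20z)/(1 − 7/20z).

Boundary: |R(x)|=1, x<0.
x=-1.01: |R|=0.2538
R=−1: 1+13/20x = −1+7/20x ⇒ -3/10x=2 ⇒ x=2/(-3/10)=-6.6667
Confirm numerically:
  x=-4.347: |R|=0.72401 <1
  x=-4.020: |R|=0.67013 <1
  x=-3.690: |R|=0.61030 <1
  x=-7.050: |R|=1.03317 >1
  x=-6.986: |R|=1.02781 >1
  x=-6.830: |R|=1.01445 >1
So |R|<1 on (-6.6667, 0).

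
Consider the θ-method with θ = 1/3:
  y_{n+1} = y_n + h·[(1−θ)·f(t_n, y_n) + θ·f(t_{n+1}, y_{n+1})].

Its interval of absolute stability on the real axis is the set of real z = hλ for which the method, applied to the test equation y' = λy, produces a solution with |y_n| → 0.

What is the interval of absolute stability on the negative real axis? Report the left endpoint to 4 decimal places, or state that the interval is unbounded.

z∈(-6.0000,0).

On y'=λy, z=hλ:
  y_{n+1} = y_n + z·[2/3·y_n + 1/3·y_{n+1}] ⇒ (1 − 1/3z)y_{n+1} = (1 + 2/3z)y_n
  ⇒ R(z) = (1 + 2/3z)/(1 − 1/3z).

Boundary: |R(x)|=1, x<0.
x=-0.71: |R|=0.4259
R=−1: 1+2/3x = −1+1/3x ⇒ -1/3x=2 ⇒ x=2/(-1/3)=-6.0000
Confirm numerically:
  x=-4.770: |R|=0.84170 <1
  x=-3.286: |R|=0.56825 <1
  x=-2.523: |R|=0.37045 <1
  x=-6.309: |R|=1.03319 >1
  x=-6.235: |R|=1.02545 >1
  x=-6.116: |R|=1.01272 >1
Stable set (-6.0000, 0).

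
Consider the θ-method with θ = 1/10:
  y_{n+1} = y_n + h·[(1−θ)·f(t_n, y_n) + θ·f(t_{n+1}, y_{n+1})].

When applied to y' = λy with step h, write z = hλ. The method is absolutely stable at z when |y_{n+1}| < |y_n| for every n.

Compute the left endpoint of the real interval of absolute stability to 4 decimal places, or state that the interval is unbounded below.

left endpoint -2.5000.

Set f=λy, z=hλ:
  y_{n+1} = y_n + z·[9/10·y_n + 1/10·y_{n+1}] ⇒ (1 − 1/10z)y_{n+1} = (1 + 9/10z)y_n
  ⇒ R(z) = (1 + 9/10z)/(1 − 1/10z).

Need |R(x)|<1, x<0.
x=-1.44: |R|=0.2587
R=−1: 1+9/10x = −1+1/10x ⇒ -4/5x=2 ⇒ x=2/(-4/5)=-2.5000
Confirm numerically:
  x=-2.388: |R|=0.92767 <1
  x=-1.879: |R|=0.58178 <1
  x=-1.464: |R|=0.27704 <1
  x=-2.749: |R|=1.15625 >1
  x=-2.597: |R|=1.06160 >1
Interval (-2.5000, 0).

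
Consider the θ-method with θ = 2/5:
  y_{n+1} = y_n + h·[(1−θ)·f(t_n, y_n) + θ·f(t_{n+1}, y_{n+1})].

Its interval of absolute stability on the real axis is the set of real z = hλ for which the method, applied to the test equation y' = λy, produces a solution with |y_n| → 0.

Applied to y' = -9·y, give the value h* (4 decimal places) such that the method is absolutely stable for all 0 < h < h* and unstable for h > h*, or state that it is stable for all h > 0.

Set f=λy, z=hλ:
  y_{n+1} = y_n + z·[3/5·y_n + 2/5·y_{n+1}] ⇒ (1 − 2/5z)y_{n+1} = (1 + 3/5z)y_n
  ⇒ R(z) = (1 + 3/5z)/(1 − 2/5z).

Need |R(x)|<1, x<0.
x=-1.24: |R|=0.1711
R=−1: 1+3/5x = −1+2/5x ⇒ -1/5x=2 ⇒ x=2/(-1/5)=-10.0000
Confirm numerically:
  x=-9.642: |R|=0.98526 <1
  x=-9.085: |R|=0.96051 <1
  x=-6.534: |R|=0.80817 <1
  x=-4.328: |R|=0.58465 <1
  x=-10.424: |R|=1.01640 >1
  x=-10.113: |R|=1.00448 >1
  x=-10.024: |R|=1.00096 >1
So |R|<1 on (-10.0000, 0).

(-10.0000,0); λ=-9 ⇒ h* = (10)/9 = 1.1111.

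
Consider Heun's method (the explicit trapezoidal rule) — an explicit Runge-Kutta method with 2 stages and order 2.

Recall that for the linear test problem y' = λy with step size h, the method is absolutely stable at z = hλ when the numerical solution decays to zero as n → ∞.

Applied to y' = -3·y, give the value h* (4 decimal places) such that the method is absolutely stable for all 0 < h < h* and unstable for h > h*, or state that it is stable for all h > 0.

(-2.0000,0); λ=-3 ⇒ h* = 0.6667.

Set f=λy, z=hλ:
  order 2, 2-stage ⇒ R(z)=1+z+z^2/2
  (e.g. R(-1.54)=0.64580, |R|=0.64580)

Boundary: |R(x)|=1, x<0.
x=-1.54: |R|=0.6458
|R(-0.87)|=0.5085 |R(-0.85)|=0.5112 |R(-0.5)|=0.6250
Bisect:
  x_lo=-2.6090 |R|=1.7944  x_hi=-0.2378 |R|=0.7905
  mid=-1.42340 |R|=0.58964 →hi
  mid=-2.01619 |R|=1.01632 →lo
  mid=-1.71980 |R|=0.75905 →hi
  mid=-1.86800 |R|=0.87671 →hi
  mid=-1.94209 |R|=0.94377 →hi
  mid=-1.97914 |R|=0.97936 →hi
  mid=-1.99767 |R|=0.99767 →hi
  ...
  [-2.00013,-1.99998] ⇒ x*=-2.0000
Interval (-2.0000, 0).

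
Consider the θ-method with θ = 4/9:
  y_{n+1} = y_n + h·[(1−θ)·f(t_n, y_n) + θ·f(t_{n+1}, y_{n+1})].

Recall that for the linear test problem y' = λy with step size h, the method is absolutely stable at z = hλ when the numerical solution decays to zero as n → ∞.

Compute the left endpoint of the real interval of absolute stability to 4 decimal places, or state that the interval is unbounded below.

left endpoint -18.0000.

On y'=λy, z=hλ:
  y_{n+1} = y_n + z·[5/9·y_n + 4/9·y_{n+1}] ⇒ (1 − 4/9z)y_{n+1} = (1 + 5/9z)y_n
  ⇒ R(z) = (1 + 5/9z)/(1 − 4/9z).

Solve |R(x)|<1 on ℝ⁻.
x=-0.66: |R|=0.4897
R=−1: 1+5/9x = −1+4/9x ⇒ -1/9x=2 ⇒ x=2/(-1/9)=-18.0000
Confirm numerically:
  x=-17.700: |R|=0.99624 <1
  x=-15.665: |R|=0.96742 <1
  x=-14.777: |R|=0.95268 <1
  x=-7.810: |R|=0.74677 <1
  x=-18.440: |R|=1.00532 >1
  x=-18.239: |R|=1.00292 >1
  x=-18.139: |R|=1.00170 >1
Interval (-18.0000, 0).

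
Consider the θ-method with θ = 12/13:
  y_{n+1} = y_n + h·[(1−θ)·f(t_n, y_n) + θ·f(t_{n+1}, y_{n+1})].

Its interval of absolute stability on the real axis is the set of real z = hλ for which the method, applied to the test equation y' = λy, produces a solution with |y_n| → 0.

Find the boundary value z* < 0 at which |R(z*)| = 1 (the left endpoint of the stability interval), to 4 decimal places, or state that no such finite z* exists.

interval (−∞, 0).

On y'=λy, z=hλ:
  y_{n+1} = y_n + z·[1/13·y_n + 12/13·y_{n+1}] ⇒ (1 − 12/13z)y_{n+1} = (1 + 1/13z)y_n
  Hence R(z) = (1 + 1/13z)/(1 − 12/13z).

Need |R(x)|<1, x<0.
x=-1.67: |R|=0.3429
x=-2: |R|=0.2973
x=-10: |R|=0.0226
x=-100: |R|=0.0717
θ=12/13≥1/2 ⇒ |1+1/13x|<|1−12/13x| ∀x<0 ⇒ interval (−∞,0).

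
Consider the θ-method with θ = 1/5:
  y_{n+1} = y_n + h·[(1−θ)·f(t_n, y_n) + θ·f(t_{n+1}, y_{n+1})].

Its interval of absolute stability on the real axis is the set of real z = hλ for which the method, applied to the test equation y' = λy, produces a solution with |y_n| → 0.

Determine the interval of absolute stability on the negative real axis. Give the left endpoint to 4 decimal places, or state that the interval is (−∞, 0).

(-3.3333, 0).

Test eqn y'=λy, z=hλ:
  y_{n+1} = y_n + z·[4/5·y_n + 1/5·y_{n+1}] ⇒ (1 − 1/5z)y_{n+1} = (1 + 4/5z)y_n
  so R(z) = (1 + 4/5z)/(1 − 1/5z).

Solve |R(x)|<1 on ℝ⁻.
x=-0.39: |R|=0.6382
R=−1: 1+4/5x = −1+1/5x ⇒ -3/5x=2 ⇒ x=2/(-3/5)=-3.3333
Confirm numerically:
  x=-2.537: |R|=0.68303 <1
  x=-2.322: |R|=0.58563 <1
  x=-2.150: |R|=0.50350 <1
  x=-3.799: |R|=1.15877 >1
  x=-3.661: |R|=1.11350 >1
  x=-3.471: |R|=1.04875 >1
Interval (-3.3333, 0).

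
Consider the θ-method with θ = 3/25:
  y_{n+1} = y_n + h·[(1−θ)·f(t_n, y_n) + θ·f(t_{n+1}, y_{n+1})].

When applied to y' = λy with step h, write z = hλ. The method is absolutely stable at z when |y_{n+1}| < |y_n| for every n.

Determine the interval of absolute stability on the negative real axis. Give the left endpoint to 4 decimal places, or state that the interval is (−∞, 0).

Set f=λy, z=hλ:
  y_{n+1} = y_n + z·[22/25·y_n + 3/25·y_{n+1}] ⇒ (1 − 3/25z)y_{n+1} = (1 + 22/25z)y_n
  ⇒ R(z) = (1 + 22/25z)/(1 − 3/25z).

Boundary: |R(x)|=1, x<0.
x=-1.2: |R|=0.0490
R=−1: 1+22/25x = −1+3/25x ⇒ -19/25x=2 ⇒ x=2/(-19/25)=-2.6316
Confirm numerically:
  x=-2.575: |R|=0.96715 <1
  x=-2.545: |R|=0.94959 <1
  x=-1.799: |R|=0.47959 <1
  x=-2.922: |R|=1.16342 >1
  x=-2.917: |R|=1.16068 >1
Stable set (-2.6316, 0).

(-2.6316, 0).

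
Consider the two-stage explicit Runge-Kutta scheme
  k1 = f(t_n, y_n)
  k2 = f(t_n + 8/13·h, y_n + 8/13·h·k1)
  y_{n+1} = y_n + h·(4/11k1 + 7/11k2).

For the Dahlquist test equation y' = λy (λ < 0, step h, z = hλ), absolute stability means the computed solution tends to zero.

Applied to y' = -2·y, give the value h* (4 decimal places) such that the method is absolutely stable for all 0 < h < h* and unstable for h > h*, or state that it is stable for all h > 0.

With y'=λy (z=hλ):
  k1=λy_n ⇒ h·k1=z·y_n;  k2=λ(1+8/13z)y_n ⇒ h·k2=z(1+8/13z)y_n
  y_{n+1}/y_n = 1 + 4/11z + 7/11z(1+8/13z) = 1 + z + 56/143z²
  R(z) = 1 + z + 56/143z².

Need |R(x)|<1, x<0.
x=-0.81: |R|=0.4469
R=1: x+56/143x²=0 ⇒ x=−143/56=-2.5536; min R=1−1/(4·56/143)=0.3616>−1
Confirm numerically:
  x=-2.531: |R|=0.97763 <1
  x=-1.844: |R|=0.48760 <1
  x=-1.475: |R|=0.37699 <1
  x=-2.964: |R|=1.47640 >1
  x=-2.785: |R|=1.25240 >1
  x=-2.582: |R|=1.02875 >1
So |R|<1 on (-2.5536, 0).

(-2.5536,0); λ=-2 ⇒ h* = (143/56)/2 = 1.2768.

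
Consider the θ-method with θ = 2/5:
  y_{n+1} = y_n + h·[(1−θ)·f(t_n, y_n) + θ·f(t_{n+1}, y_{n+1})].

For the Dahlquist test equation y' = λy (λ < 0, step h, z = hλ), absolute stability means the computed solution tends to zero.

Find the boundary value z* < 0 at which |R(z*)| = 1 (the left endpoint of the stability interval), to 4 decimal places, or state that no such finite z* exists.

z* = -10.0000.

On y'=λy, z=hλ:
  y_{n+1} = y_n + z·[3/5·y_n + 2/5·y_{n+1}] ⇒ (1 − 2/5z)y_{n+1} = (1 + 3/5z)y_n
  R(z) = (1 + 3/5z)/(1 − 2/5z).

Need |R(x)|<1, x<0.
x=-0.85: |R|=0.3657
R=−1: 1+3/5x = −1+2/5x ⇒ -1/5x=2 ⇒ x=2/(-1/5)=-10.0000
Confirm numerically:
  x=-7.578: |R|=0.87984 <1
  x=-6.793: |R|=0.82745 <1
  x=-5.319: |R|=0.70067 <1
  x=-10.481: |R|=1.01853 >1
  x=-10.249: |R|=1.00977 >1
Interval (-10.0000, 0).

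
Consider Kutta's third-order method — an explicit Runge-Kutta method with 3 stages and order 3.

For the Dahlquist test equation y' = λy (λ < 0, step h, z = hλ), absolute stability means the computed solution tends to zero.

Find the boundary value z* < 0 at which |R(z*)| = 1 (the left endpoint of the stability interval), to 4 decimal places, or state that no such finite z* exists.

Set f=λy, z=hλ:
  order 3, 3-stage ⇒ R(z)=1+z+z^2/2+z^3/6
  (e.g. R(-1.78)=-0.13576, |R|=0.13576)

Find x<0 with |R(x)|<1.
x=-1.78: |R|=0.1358
|R(-1.99)|=0.3234 |R(-1.89)|=0.2292 |R(-1.63)|=0.0233
Bisect:
  x_lo=-2.9443 |R|=1.8639  x_hi=-0.2840 |R|=0.7525
  mid=-1.61418 |R|=0.01237 →hi
  mid=-2.27925 |R|=0.65521 →hi
  mid=-2.61179 |R|=1.17043 →lo
  mid=-2.44552 |R|=0.89284 →hi
  mid=-2.52866 |R|=1.02635 →lo
  mid=-2.48709 |R|=0.95831 →hi
  mid=-2.50787 |R|=0.99201 →hi
  mid=-2.51827 |R|=1.00910 →lo
  mid=-2.51307 |R|=1.00053 →lo
  ...
  [-2.51291,-2.51274] ⇒ x*=-2.5127
So |R|<1 on (-2.5127, 0).

left endpoint -2.5127.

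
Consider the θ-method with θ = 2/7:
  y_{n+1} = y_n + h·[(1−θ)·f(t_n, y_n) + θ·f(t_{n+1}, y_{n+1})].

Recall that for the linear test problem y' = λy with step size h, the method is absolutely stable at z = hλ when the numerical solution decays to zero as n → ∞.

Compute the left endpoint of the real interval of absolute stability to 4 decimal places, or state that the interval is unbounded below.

left endpoint -4.6667.

Set f=λy, z=hλ:
  y_{n+1} = y_n + z·[5/7·y_n + 2/7·y_{n+1}] ⇒ (1 − 2/7z)y_{n+1} = (1 + 5/7z)y_n
  Hence R(z) = (1 + 5/7z)/(1 − 2/7z).

Solve |R(x)|<1 on ℝ⁻.
x=-0.75: |R|=0.3824
R=−1: 1+5/7x = −1+2/7x ⇒ -3/7x=2 ⇒ x=2/(-3/7)=-4.6667
Confirm numerically:
  x=-2.995: |R|=0.61393 <1
  x=-2.452: |R|=0.44187 <1
  x=-2.118: |R|=0.31951 <1
  x=-4.892: |R|=1.04028 >1
  x=-4.878: |R|=1.03784 >1
  x=-4.727: |R|=1.01100 >1
So |R|<1 on (-4.6667, 0).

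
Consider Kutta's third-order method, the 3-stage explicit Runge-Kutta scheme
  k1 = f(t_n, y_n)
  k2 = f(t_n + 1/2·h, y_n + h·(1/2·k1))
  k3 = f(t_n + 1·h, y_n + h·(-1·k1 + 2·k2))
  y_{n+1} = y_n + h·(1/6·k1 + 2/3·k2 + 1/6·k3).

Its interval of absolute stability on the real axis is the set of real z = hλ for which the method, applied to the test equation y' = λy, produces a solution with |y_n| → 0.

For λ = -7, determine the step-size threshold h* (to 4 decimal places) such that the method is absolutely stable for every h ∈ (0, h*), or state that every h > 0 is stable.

Test eqn y'=λy, z=hλ:
  order 3, 3-stage ⇒ R(z)=1+z+z^2/2+z^3/6
  (e.g. R(-0.96)=0.35334, |R|=0.35334)

Find x<0 with |R(x)|<1.
x=-0.96: |R|=0.3533
|R(-1.98)|=0.3135 |R(-1.71)|=0.0813 |R(-1.61)|=0.0095
Bisect:
  x_lo=-3.2028 |R|=2.5494  x_hi=-0.1865 |R|=0.8298
  mid=-1.69465 |R|=0.06986 →hi
  mid=-2.44871 |R|=0.89777 →hi
  mid=-2.82574 |R|=1.59383 →lo
  mid=-2.63722 |R|=1.21671 →lo
  mid=-2.54296 |R|=1.05038 →lo
  mid=-2.49584 |R|=0.97241 →hi
  mid=-2.51940 |R|=1.01098 →lo
  ...
  [-2.51277,-2.51259] ⇒ x*=-2.5127
Stable set (-2.5127, 0).

(-2.5127,0); λ=-7 ⇒ h* = 0.3590.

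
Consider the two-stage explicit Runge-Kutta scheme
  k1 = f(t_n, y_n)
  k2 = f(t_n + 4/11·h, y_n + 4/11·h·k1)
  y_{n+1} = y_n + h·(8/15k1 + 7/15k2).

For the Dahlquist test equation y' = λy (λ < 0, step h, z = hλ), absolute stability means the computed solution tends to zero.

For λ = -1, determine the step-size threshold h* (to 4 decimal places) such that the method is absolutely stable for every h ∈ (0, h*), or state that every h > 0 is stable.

Set f=λy, z=hλ:
  k1=λy_n ⇒ h·k1=z·y_n;  k2=λ(1+4/11z)y_n ⇒ h·k2=z(1+4/11z)y_n
  y_{n+1}/y_n = 1 + 8/15z + 7/15z(1+4/11z) = 1 + z + 28/165z²
  ⇒ R(z) = 1 + z + 28/165z².

Solve |R(x)|<1 on ℝ⁻.
x=-1.65: |R|=0.1880
R=1: x+28/165x²=0 ⇒ x=−165/28=-5.8929; min R=1−1/(4·28/165)=-0.4732>−1
Confirm numerically:
  x=-3.730: |R|=0.36902 <1
  x=-3.648: |R|=0.38969 <1
  x=-2.870: |R|=0.47222 <1
  x=-6.484: |R|=1.65044 >1
  x=-6.325: |R|=1.46383 >1
  x=-6.058: |R|=1.16977 >1
Stable set (-5.8929, 0).

(-5.8929,0); λ=-1 ⇒ h* = (165/28)/1 = 5.8929.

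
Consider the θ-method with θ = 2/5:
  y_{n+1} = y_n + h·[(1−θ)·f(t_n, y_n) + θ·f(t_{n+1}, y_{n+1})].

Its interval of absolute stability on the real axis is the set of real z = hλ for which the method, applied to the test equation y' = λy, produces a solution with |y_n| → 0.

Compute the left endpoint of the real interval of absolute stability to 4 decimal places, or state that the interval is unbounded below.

left endpoint -10.0000.

Test eqn y'=λy, z=hλ:
  y_{n+1} = y_n + z·[3/5·y_n + 2/5·y_{n+1}] ⇒ (1 − 2/5z)y_{n+1} = (1 + 3/5z)y_n
  R(z) = (1 + 3/5z)/(1 − 2/5z).

Solve |R(x)|<1 on ℝ⁻.
x=-1.27: |R|=0.1578
R=−1: 1+3/5x = −1+2/5x ⇒ -1/5x=2 ⇒ x=2/(-1/5)=-10.0000
Confirm numerically:
  x=-9.040: |R|=0.95841 <1
  x=-8.283: |R|=0.92038 <1
  x=-4.170: |R|=0.56297 <1
  x=-10.426: |R|=1.01648 >1
  x=-10.153: |R|=1.00605 >1
  x=-10.145: |R|=1.00573 >1
Interval (-10.0000, 0).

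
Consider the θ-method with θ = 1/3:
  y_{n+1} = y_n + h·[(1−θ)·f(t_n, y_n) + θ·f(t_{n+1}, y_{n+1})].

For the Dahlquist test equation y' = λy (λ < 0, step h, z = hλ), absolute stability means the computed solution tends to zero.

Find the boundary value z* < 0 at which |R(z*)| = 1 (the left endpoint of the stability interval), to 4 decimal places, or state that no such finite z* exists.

z* = -6.0000.

Test eqn y'=λy, z=hλ:
  y_{n+1} = y_n + z·[2/3·y_n + 1/3·y_{n+1}] ⇒ (1 − 1/3z)y_{n+1} = (1 + 2/3z)y_n
  ⇒ R(z) = (1 + 2/3z)/(1 − 1/3z).

Boundary: |R(x)|=1, x<0.
x=-1.11: |R|=0.1898
R=−1: 1+2/3x = −1+1/3x ⇒ -1/3x=2 ⇒ x=2/(-1/3)=-6.0000
Confirm numerically:
  x=-5.738: |R|=0.97002 <1
  x=-5.389: |R|=0.92717 <1
  x=-5.360: |R|=0.92344 <1
  x=-4.538: |R|=0.80605 <1
  x=-6.518: |R|=1.05442 >1
  x=-6.112: |R|=1.01229 >1
Stable set (-6.0000, 0).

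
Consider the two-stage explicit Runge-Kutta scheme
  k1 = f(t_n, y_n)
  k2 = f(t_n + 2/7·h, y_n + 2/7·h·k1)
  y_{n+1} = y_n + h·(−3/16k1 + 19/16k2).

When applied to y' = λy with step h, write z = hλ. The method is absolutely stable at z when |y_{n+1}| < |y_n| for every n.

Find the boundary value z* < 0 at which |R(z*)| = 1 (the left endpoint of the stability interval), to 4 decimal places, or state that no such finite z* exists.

Set f=λy, z=hλ:
  k1=λy_n ⇒ h·k1=z·y_n;  k2=λ(1+2/7z)y_n ⇒ h·k2=z(1+2/7z)y_n
  y_{n+1}/y_n = 1 − 3/16z + 19/16z(1+2/7z) = 1 + z + 19/56z²
  Hence R(z) = 1 + z + 19/56z².

Solve |R(x)|<1 on ℝ⁻.
x=-0.6: |R|=0.5221
R=1: x+19/56x²=0 ⇒ x=−56/19=-2.9474; min R=1−1/(4·19/56)=0.2632>−1
Confirm numerically:
  x=-2.011: |R|=0.36111 <1
  x=-1.913: |R|=0.32864 <1
  x=-1.198: |R|=0.28894 <1
  x=-3.361: |R|=1.47168 >1
  x=-3.338: |R|=1.44240 >1
  x=-3.195: |R|=1.26844 >1
Interval (-2.9474, 0).

z* = -2.9474.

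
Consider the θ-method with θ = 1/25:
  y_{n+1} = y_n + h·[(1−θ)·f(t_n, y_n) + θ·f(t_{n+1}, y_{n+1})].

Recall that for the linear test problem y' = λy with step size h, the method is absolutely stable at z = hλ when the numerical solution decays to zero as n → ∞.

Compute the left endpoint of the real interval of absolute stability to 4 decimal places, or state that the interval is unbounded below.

With y'=λy (z=hλ):
  y_{n+1} = y_n + z·[24/25·y_n + 1/25·y_{n+1}] ⇒ (1 − 1/25z)y_{n+1} = (1 + 24/25z)y_n
  ⇒ R(z) = (1 + 24/25z)/(1 − 1/25z).

Find x<0 with |R(x)|<1.
x=-1.74: |R|=0.6268
R=−1: 1+24/25x = −1+1/25x ⇒ -23/25x=2 ⇒ x=2/(-23/25)=-2.1739
Confirm numerically:
  x=-2.112: |R|=0.94748 <1
  x=-1.596: |R|=0.50023 <1
  x=-1.548: |R|=0.45774 <1
  x=-0.872: |R|=0.15739 <1
  x=-2.724: |R|=1.45636 >1
  x=-2.473: |R|=1.25039 >1
Interval (-2.1739, 0).

z* = -2.1739.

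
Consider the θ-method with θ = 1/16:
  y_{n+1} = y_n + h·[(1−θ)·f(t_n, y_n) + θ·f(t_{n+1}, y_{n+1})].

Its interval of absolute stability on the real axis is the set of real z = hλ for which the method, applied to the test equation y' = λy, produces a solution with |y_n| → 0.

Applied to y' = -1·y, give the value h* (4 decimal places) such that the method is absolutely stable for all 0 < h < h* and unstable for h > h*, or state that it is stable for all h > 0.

(-2.2857,0); λ=-1 ⇒ h* = (16/7)/1 = 2.2857.

With y'=λy (z=hλ):
  y_{n+1} = y_n + z·[15/16·y_n + 1/16·y_{n+1}] ⇒ (1 − 1/16z)y_{n+1} = (1 + 15/16z)y_n
  Hence R(z) = (1 + 15/16z)/(1 − 1/16z).

Find x<0 with |R(x)|<1.
x=-1.24: |R|=0.1508
R=−1: 1+15/16x = −1+1/16x ⇒ -7/8x=2 ⇒ x=2/(-7/8)=-2.2857
Confirm numerically:
  x=-1.952: |R|=0.73975 <1
  x=-1.502: |R|=0.37310 <1
  x=-1.350: |R|=0.24496 <1
  x=-1.272: |R|=0.17832 <1
  x=-2.688: |R|=1.30137 >1
  x=-2.650: |R|=1.27346 >1
  x=-2.385: |R|=1.07561 >1
Stable set (-2.2857, 0).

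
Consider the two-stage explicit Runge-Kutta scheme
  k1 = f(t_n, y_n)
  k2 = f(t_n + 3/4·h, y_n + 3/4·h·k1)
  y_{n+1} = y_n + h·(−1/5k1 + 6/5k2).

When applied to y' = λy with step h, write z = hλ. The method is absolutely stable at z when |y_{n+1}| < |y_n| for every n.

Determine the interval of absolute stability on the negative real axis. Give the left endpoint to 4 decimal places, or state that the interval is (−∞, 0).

Set f=λy, z=hλ:
  k1=λy_n ⇒ h·k1=z·y_n;  k2=λ(1+3/4z)y_n ⇒ h·k2=z(1+3/4z)y_n
  y_{n+1}/y_n = 1 − 1/5z + 6/5z(1+3/4z) = 1 + z + 9/10z²
  Hence R(z) = 1 + z + 9/10z².

Need |R(x)|<1, x<0.
x=-0.76: |R|=0.7598
R=1: x+9/10x²=0 ⇒ x=−10/9=-1.1111; min R=1−1/(4·9/10)=0.7222>−1
Confirm numerically:
  x=-0.744: |R|=0.75418 <1
  x=-0.635: |R|=0.72790 <1
  x=-0.562: |R|=0.72226 <1
  x=-1.688: |R|=1.87641 >1
  x=-1.471: |R|=1.47646 >1
  x=-1.265: |R|=1.17520 >1
Interval (-1.1111, 0).

z∈(-1.1111,0).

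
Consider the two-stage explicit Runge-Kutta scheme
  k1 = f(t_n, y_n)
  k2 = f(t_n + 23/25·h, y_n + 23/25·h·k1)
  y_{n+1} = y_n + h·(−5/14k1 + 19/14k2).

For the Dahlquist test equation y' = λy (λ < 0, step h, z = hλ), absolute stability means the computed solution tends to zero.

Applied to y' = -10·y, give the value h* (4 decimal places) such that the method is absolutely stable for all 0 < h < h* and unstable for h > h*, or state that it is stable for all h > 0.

(-0.8009,0); λ=-10 ⇒ h* = (350/437)/10 = 0.0801.

Set f=λy, z=hλ:
  k1=λy_n ⇒ h·k1=z·y_n;  k2=λ(1+23/25z)y_n ⇒ h·k2=z(1+23/25z)y_n
  y_{n+1}/y_n = 1 − 5/14z + 19/14z(1+23/25z) = 1 + z + 437/350z²
  so R(z) = 1 + z + 437/350z².

Find x<0 with |R(x)|<1.
x=-0.37: |R|=0.8009
R=1: x+437/350x²=0 ⇒ x=−350/437=-0.8009; min R=1−1/(4·437/350)=0.7998>−1
Confirm numerically:
  x=-0.766: |R|=0.96661 <1
  x=-0.709: |R|=0.91863 <1
  x=-0.411: |R|=0.79991 <1
  x=-0.339: |R|=0.80449 <1
  x=-1.401: |R|=2.04970 >1
  x=-0.868: |R|=1.07270 >1
Interval (-0.8009, 0).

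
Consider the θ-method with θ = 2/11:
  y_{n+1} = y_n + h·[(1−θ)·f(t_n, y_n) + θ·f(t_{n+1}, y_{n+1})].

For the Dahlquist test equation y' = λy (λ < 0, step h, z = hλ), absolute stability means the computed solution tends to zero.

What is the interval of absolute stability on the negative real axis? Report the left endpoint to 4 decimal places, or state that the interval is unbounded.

With y'=λy (z=hλ):
  y_{n+1} = y_n + z·[9/11·y_n + 2/11·y_{n+1}] ⇒ (1 − 2/11z)y_{n+1} = (1 + 9/11z)y_n
  Hence R(z) = (1 + 9/11z)/(1 − 2/11z).

Solve |R(x)|<1 on ℝ⁻.
x=-0.48: |R|=0.5585
R=−1: 1+9/11x = −1+2/11x ⇒ -7/11x=2 ⇒ x=2/(-7/11)=-3.1429
Confirm numerically:
  x=-2.805: |R|=0.85762 <1
  x=-2.147: |R|=0.54420 <1
  x=-2.030: |R|=0.48274 <1
  x=-1.986: |R|=0.45912 <1
  x=-3.334: |R|=1.07573 >1
  x=-3.288: |R|=1.05781 >1
  x=-3.221: |R|=1.03136 >1
Stable set (-3.1429, 0).

(-3.1429, 0).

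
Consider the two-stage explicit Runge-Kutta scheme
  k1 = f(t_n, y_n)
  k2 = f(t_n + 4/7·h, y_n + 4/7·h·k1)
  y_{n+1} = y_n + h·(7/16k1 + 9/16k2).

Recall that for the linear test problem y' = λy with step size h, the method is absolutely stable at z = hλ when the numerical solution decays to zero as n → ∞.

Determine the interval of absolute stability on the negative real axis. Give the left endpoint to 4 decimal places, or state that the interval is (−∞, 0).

On y'=λy, z=hλ:
  k1=λy_n ⇒ h·k1=z·y_n;  k2=λ(1+4/7z)y_n ⇒ h·k2=z(1+4/7z)y_n
  y_{n+1}/y_n = 1 + 7/16z + 9/16z(1+4/7z) = 1 + z + 9/28z²
  Hence R(z) = 1 + z + 9/28z².

Boundary: |R(x)|=1, x<0.
x=-0.96: |R|=0.3362
R=1: x+9/28x²=0 ⇒ x=−28/9=-3.1111; min R=1−1/(4·9/28)=0.2222>−1
Confirm numerically:
  x=-2.333: |R|=0.41650 <1
  x=-2.082: |R|=0.31130 <1
  x=-1.726: |R|=0.23156 <1
  x=-3.576: |R|=1.53436 >1
  x=-3.350: |R|=1.25723 >1
Stable set (-3.1111, 0).

(-3.1111, 0).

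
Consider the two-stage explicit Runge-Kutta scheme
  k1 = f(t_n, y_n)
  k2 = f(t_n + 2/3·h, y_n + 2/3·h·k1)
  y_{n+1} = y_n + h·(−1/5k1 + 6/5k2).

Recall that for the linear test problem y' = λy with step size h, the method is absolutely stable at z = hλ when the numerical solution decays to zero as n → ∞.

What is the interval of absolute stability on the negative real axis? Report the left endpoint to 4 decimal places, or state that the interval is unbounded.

z∈(-1.2500,0).

On y'=λy, z=hλ:
  k1=λy_n ⇒ h·k1=z·y_n;  k2=λ(1+2/3z)y_n ⇒ h·k2=z(1+2/3z)y_n
  y_{n+1}/y_n = 1 − 1/5z + 6/5z(1+2/3z) = 1 + z + 4/5z²
  R(z) = 1 + z + 4/5z².

Need |R(x)|<1, x<0.
x=-1.24: |R|=0.9901
R=1: x+4/5x²=0 ⇒ x=−5/4=-1.2500; min R=1−1/(4·4/5)=0.6875>−1
Confirm numerically:
  x=-0.861: |R|=0.73206 <1
  x=-0.772: |R|=0.70479 <1
  x=-0.568: |R|=0.69010 <1
  x=-0.501: |R|=0.69980 <1
  x=-1.706: |R|=1.62235 >1
  x=-1.404: |R|=1.17297 >1
  x=-1.281: |R|=1.03177 >1
So |R|<1 on (-1.2500, 0).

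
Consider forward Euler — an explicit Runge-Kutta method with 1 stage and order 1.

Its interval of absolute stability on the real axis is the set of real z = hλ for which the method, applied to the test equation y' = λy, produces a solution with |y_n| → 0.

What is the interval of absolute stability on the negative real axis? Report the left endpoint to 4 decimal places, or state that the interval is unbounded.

On y'=λy, z=hλ:
  order 1, 1-stage ⇒ R(z)=1+z
  (e.g. R(-0.64)=0.36000, |R|=0.36000)

Find x<0 with |R(x)|<1.
x=-0.64: |R|=0.3600
|R(-2.23)|=1.2300 |R(-1.68)|=0.6800 |R(-1.11)|=0.1100
Bisect:
  x_lo=-2.5385 |R|=1.5385  x_hi=-0.3790 |R|=0.6210
  mid=-1.45878 |R|=0.45878 →hi
  mid=-1.99866 |R|=0.99866 →hi
  mid=-2.26860 |R|=1.26860 →lo
  mid=-2.13363 |R|=1.13363 →lo
  mid=-2.06614 |R|=1.06614 →lo
  mid=-2.03240 |R|=1.03240 →lo
  mid=-2.01553 |R|=1.01553 →lo
  mid=-2.00709 |R|=1.00709 →lo
  ...
  [-2.00011,-1.99997] ⇒ x*=-2.0000
Interval (-2.0000, 0).

(-2.0000, 0).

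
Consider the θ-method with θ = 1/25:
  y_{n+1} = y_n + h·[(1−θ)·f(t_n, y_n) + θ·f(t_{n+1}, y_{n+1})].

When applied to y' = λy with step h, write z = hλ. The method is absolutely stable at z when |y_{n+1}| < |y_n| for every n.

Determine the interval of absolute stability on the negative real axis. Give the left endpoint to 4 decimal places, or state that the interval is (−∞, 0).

With y'=λy (z=hλ):
  y_{n+1} = y_n + z·[24/25·y_n + 1/25·y_{n+1}] ⇒ (1 − 1/25z)y_{n+1} = (1 + 24/25z)y_n
  so R(z) = (1 + 24/25z)/(1 − 1/25z).

Find x<0 with |R(x)|<1.
x=-1.63: |R|=0.5302
R=−1: 1+24/25x = −1+1/25x ⇒ -23/25x=2 ⇒ x=2/(-23/25)=-2.1739
Confirm numerically:
  x=-2.025: |R|=0.87327 <1
  x=-1.507: |R|=0.42132 <1
  x=-1.353: |R|=0.28354 <1
  x=-1.349: |R|=0.27993 <1
  x=-2.430: |R|=1.21473 >1
  x=-2.375: |R|=1.16895 >1
  x=-2.352: |R|=1.14975 >1
Stable set (-2.1739, 0).

z∈(-2.1739,0).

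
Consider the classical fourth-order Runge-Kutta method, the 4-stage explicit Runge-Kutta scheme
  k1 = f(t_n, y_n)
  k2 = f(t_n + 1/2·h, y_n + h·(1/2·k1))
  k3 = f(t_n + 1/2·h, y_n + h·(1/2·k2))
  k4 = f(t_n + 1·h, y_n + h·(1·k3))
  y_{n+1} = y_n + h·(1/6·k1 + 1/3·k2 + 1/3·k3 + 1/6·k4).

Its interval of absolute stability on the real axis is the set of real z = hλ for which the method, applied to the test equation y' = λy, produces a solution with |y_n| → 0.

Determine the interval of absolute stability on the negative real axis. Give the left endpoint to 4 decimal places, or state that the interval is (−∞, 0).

(-2.7853, 0).

On y'=λy, z=hλ:
  order 4, 4-stage ⇒ R(z)=1+z+z^2/2+z^3/6+z^4/24
  (e.g. R(-0.54)=0.58310, |R|=0.58310)

Solve |R(x)|<1 on ℝ⁻.
x=-0.54: |R|=0.5831
|R(-3.06)|=1.4996 |R(-2.25)|=0.4507 |R(-0.73)|=0.4834
Bisect:
  x_lo=-3.3186 |R|=2.1503  x_hi=-0.3942 |R|=0.6743
  mid=-1.85642 |R|=0.29531 →hi
  mid=-2.58752 |R|=0.74053 →hi
  mid=-2.95307 |R|=1.28386 →lo
  mid=-2.77029 |R|=0.97762 →hi
  mid=-2.86168 |R|=1.12141 →lo
  mid=-2.81599 |R|=1.04727 →lo
  mid=-2.79314 |R|=1.01189 →lo
  mid=-2.78172 |R|=0.99462 →hi
  ...
  [-2.78547,-2.78529] ⇒ x*=-2.7853
Stable set (-2.7853, 0).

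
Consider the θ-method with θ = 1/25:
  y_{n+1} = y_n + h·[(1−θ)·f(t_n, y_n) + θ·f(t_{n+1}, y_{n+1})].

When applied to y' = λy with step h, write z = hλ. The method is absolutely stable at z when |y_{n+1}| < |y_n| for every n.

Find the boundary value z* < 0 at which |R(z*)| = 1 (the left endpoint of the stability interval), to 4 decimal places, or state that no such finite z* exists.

left endpoint -2.1739.

On y'=λy, z=hλ:
  y_{n+1} = y_n + z·[24/25·y_n + 1/25·y_{n+1}] ⇒ (1 − 1/25z)y_{n+1} = (1 + 24/25z)y_n
  R(z) = (1 + 24/25z)/(1 − 1/25z).

Need |R(x)|<1, x<0.
x=-1.17: |R|=0.1177
R=−1: 1+24/25x = −1+1/25x ⇒ -23/25x=2 ⇒ x=2/(-23/25)=-2.1739
Confirm numerically:
  x=-2.115: |R|=0.95003 <1
  x=-1.912: |R|=0.77616 <1
  x=-1.765: |R|=0.64861 <1
  x=-2.242: |R|=1.05748 >1
  x=-2.219: |R|=1.03810 >1
Stable set (-2.1739, 0).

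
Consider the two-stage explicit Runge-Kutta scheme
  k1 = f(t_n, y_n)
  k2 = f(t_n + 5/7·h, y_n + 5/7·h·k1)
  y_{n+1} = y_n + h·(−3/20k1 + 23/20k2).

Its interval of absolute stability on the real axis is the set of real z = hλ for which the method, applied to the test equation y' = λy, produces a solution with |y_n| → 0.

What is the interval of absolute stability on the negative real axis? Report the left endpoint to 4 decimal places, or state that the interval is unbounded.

Set f=λy, z=hλ:
  k1=λy_n ⇒ h·k1=z·y_n;  k2=λ(1+5/7z)y_n ⇒ h·k2=z(1+5/7z)y_n
  y_{n+1}/y_n = 1 − 3/20z + 23/20z(1+5/7z) = 1 + z + 23/28z²
  Hence R(z) = 1 + z + 23/28z².

Need |R(x)|<1, x<0.
x=-0.66: |R|=0.6978
R=1: x+23/28x²=0 ⇒ x=−28/23=-1.2174; min R=1−1/(4·23/28)=0.6957>−1
Confirm numerically:
  x=-1.034: |R|=0.84424 <1
  x=-0.968: |R|=0.80170 <1
  x=-0.919: |R|=0.77475 <1
  x=-1.750: |R|=1.76562 >1
  x=-1.313: |R|=1.10312 >1
  x=-1.282: |R|=1.06804 >1
Stable set (-1.2174, 0).

z∈(-1.2174,0).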